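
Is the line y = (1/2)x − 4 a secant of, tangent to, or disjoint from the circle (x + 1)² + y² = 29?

secant

d² = (1·(−1) − 2·0 − (8))²/5 = 81/5; r² = 29.
Since d² < r², the line cuts the circle twice.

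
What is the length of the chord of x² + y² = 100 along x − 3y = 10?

The distance from (0, 0) to the line is 10/√10, and r² = 100.
Half the chord is √(r² − d²) = √(90), so the full chord is 6√10.

6√10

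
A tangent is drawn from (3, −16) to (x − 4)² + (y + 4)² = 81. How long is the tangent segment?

With centre O = (4, −4), |OP|² = 145 and r² = 81.
The tangent meets the radius at right angles, so tangent² = |PO|² − r² = 145 − 81 = 64.

8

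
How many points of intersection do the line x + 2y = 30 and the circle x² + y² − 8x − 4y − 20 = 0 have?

0

d² = (1·4 + 2·2 − (30))²/5 = 484/5; r² = 40.
Since d² > r², the line lies outside the circle.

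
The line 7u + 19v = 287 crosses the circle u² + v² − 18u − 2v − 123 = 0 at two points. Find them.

From the line, v = (287 − 7u)/19. Substituting:
410u² − 10250u + 27060 = 0  ⟹  u² − 25u + 66 = 0
u = 22 or u = 3, giving (22, 7) and (3, 14).

(3, 14) and (22, 7)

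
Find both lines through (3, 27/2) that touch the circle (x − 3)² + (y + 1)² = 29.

5x + 2y = 42 and 5x − 2y = −12

Write the tangent as mx − y + (27/2 − m·(3)) = 0 and set its distance from the centre to √29:
(0m − (−29/2))² = 29(m² + 1)
4m² − 25 = 0, so m = −5/2 or m = 5/2.
Through (3, 27/2) these give 5x + 2y = 42 and 5x − 2y = −12.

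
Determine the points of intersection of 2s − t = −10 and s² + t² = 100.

Substitute t = 2s + 10:
5s² + 40s = 0  ⟹  s² + 8s = 0
s = 0 or s = −8, giving (0, 10) and (−8, −6).

(−8, −6) and (0, 10)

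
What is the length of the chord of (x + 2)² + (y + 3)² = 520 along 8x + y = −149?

4√65

From the line, y = −8x − 149. Substituting:
65x² + 2340x + 20800 = 0  ⟹  x² + 36x + 320 = 0
x = −16 or x = −20, giving (−16, −21) and (−20, 11).
Chord length = distance between (−16, −21) and (−20, 11) = √1040 = 4√65.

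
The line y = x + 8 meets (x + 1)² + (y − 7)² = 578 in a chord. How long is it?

Centre (−1, 7), r² = 578. Perpendicular distance d from centre to line = |0| / √2 = 0/√2.
Chord = 2√(r² − d²) = 2·√(578) = 34√2.

34√2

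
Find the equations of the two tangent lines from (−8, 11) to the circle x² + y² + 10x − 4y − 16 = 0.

Write the tangent as mx − y + (11 − m·(−8)) = 0 and set its distance from the centre to 3√5:
[m·(3) − (−9)]² = 45(m² + 1)
2m² − 3m − 2 = 0, so m = 2 or m = −1/2.
With m = 2: 2x − y = −27. With m = −1/2: x + 2y = 14.

2x − y = −27 and x + 2y = 14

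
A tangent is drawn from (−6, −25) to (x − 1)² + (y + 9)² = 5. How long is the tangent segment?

10√3

With centre O = (1, −9), |OP|² = 305 and r² = 5.
The tangent meets the radius at right angles, so tangent² = |PO|² − r² = 305 − 5 = 300.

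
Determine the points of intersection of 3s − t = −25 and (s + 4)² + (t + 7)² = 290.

Express t = 3s + 25 and substitute into the circle:
10s² + 200s + 750 = 0  ⟹  s² + 20s + 75 = 0
s = −5 or s = −15, giving (−5, 10) and (−15, −20).

(−15, −20) and (−5, 10)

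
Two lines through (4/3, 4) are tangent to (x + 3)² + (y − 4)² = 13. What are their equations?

3x + 2y = 12 and 3x − 2y = −4

Write the tangent as mx − y + (4 − m·(4/3)) = 0 and set its distance from the centre to √13:
[m·(−13/3) − (0)]² = 13(m² + 1)
4m² − 9 = 0, so m = −3/2 or m = 3/2.
With m = −3/2: 3x + 2y = 12. With m = 3/2: 3x − 2y = −4.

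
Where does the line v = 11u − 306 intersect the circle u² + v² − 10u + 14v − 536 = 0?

From the line, v = 11u − 306. Substituting:
122u² − 6588u + 88816 = 0  ⟹  u² − 54u + 728 = 0
u = 28 or u = 26, giving (28, 2) and (26, −20).

(26, −20) and (28, 2)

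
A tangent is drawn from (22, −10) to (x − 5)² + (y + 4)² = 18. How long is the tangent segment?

With centre O = (5, −4), |OP|² = 325 and r² = 18.
By the tangent–radius right angle, tangent length = √(|PO|² − r²) = √307.

√307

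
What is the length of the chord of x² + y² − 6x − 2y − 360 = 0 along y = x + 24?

Express y = x + 24 and substitute into the circle:
2x² + 40x + 168 = 0  ⟹  x² + 20x + 84 = 0
x = −6 or x = −14, giving (−6, 18) and (−14, 10).
|(−6, 18) − (−14, 10)| = √((8)² + (8)²) = 8√2.

8√2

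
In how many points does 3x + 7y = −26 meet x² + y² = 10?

Substituting the line into the circle gives 58x² + 156x + 186 = 0.
Δ = 24336 − 43152 = −18816.
No real roots: the line does not meet the circle.

0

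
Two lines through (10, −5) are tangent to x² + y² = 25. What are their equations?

Write the tangent as mx − y + (−5 − m·(10)) = 0 and set its distance from the centre to 5:
[m·(−10) − (5)]² = 25(m² + 1)
3m² + 4m = 0, so m = 0 or m = −4/3.
Through (10, −5) these give y = −5 and 4x + 3y = 25.

y = −5 and 4x + 3y = 25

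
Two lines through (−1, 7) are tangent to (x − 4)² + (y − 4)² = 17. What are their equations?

A line y − (7) = m(x − (−1)) is tangent when its distance from (4, 4) is √17:
(5m − (−3))² = 17(m² + 1)
4m² + 15m − 4 = 0, so m = 1/4 or m = −4.
With m = 1/4: x − 4y = −29. With m = −4: 4x + y = 3.

x − 4y = −29 and 4x + y = 3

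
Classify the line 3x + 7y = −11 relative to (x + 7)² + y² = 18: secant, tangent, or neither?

Substituting the line into the circle gives 58x² + 752x + 1640 = 0.
Δ = 565504 − 380480 = 185024.
Two real roots: the line is a secant.

secant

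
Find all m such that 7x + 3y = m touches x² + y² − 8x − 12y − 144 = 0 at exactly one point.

Tangency holds when the distance from the centre (4, 6) to the line equals the radius 14:
|7·4 + 3·6 − m| / √58 = 14
|m − (46)| = 14√58.

m = 46 ± 14√58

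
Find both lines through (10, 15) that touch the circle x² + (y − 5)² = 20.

x − 2y = −20 and 2x − y = 5

A line y − (15) = m(x − (10)) is tangent when its distance from (0, 5) is 2√5:
(−10m − (−10))² = 20(m² + 1)
2m² − 5m + 2 = 0, so m = 1/2 or m = 2.
Through (10, 15) these give x − 2y = −20 and 2x − y = 5.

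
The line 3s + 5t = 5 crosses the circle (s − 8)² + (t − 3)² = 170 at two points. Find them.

From the line, t = (5 − 3s)/5. Substituting:
34s² − 340s − 2550 = 0  ⟹  s² − 10s − 75 = 0
s = 15 or s = −5, giving (15, −8) and (−5, 4).

(−5, 4) and (15, −8)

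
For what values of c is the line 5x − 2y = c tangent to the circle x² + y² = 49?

c = ±7√29

For a tangent, require d(centre, line) = r = 7.
|5·0 − 2·0 − c| / √29 = 7
|c| = 7√29.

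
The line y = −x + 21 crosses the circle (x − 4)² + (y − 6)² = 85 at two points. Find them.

From the line, y = −x + 21. Substituting:
2x² − 38x + 156 = 0  ⟹  x² − 19x + 78 = 0
x = 13 or x = 6, giving (13, 8) and (6, 15).

(6, 15) and (13, 8)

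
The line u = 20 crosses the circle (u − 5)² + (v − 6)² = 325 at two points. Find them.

(20, −4) and (20, 16)

The line gives u = 20. Substituting into the circle:
v² − 12v − 64 = 0
v = 16 or v = −4, giving (20, 16) and (20, −4).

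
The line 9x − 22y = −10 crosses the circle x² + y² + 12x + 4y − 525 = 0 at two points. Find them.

Substitute y = (10 + 9x)/22:
565x² + 6780x − 253120 = 0  ⟹  x² + 12x − 448 = 0
x = 16 or x = −28, giving (16, 7) and (−28, −11).

(−28, −11) and (16, 7)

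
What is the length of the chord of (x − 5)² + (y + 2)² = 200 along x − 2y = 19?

The distance from (5, −2) to the line is 10/√5, and r² = 200.
Half the chord is √(r² − d²) = √(180), so the full chord is 12√5.

12√5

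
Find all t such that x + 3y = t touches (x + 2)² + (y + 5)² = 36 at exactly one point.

For a tangent, require d(centre, line) = r = 6.
|1·(−2) + 3·(−5) − t| / √10 = 6
|t − (−17)| = 6√10.

t = −17 ± 6√10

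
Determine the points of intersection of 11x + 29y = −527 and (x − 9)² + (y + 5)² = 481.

From the line, y = (−527 − 11x)/29. Substituting:
962x² − 6734x − 190476 = 0  ⟹  x² − 7x − 198 = 0
x = 18 or x = −11, giving (18, −25) and (−11, −14).

(−11, −14) and (18, −25)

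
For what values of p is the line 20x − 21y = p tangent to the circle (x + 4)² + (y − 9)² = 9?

p = −356 or p = −182

Tangency holds when the distance from the centre (−4, 9) to the line equals the radius 3:
|20·(−4) − 21·9 − p| / √841 = 3
|p − (−269)| = 3·29, so p = −182 or p = −356.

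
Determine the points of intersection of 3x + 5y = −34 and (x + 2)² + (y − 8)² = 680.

(−28, 10) and (12, −14)

From the line, y = (−34 − 3x)/5. Substituting:
34x² + 544x − 11424 = 0  ⟹  x² + 16x − 336 = 0
x = 12 or x = −28, giving (12, −14) and (−28, 10).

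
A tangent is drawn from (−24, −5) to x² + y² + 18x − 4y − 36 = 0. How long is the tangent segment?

3√17

The centre is (−9, 2) and r = 11. The square of the distance from P to the centre is 225 + 49 = 274.
Power of the point: PT² = |PO|² − r² = 153, so PT = 3√17.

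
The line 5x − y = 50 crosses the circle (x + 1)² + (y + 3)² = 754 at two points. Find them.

Express y = 5x − 50 and substitute into the circle:
26x² − 468x + 1456 = 0  ⟹  x² − 18x + 56 = 0
x = 14 or x = 4, giving (14, 20) and (4, −30).

(4, −30) and (14, 20)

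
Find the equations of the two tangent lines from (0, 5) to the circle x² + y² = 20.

x + 2y = 10 and x − 2y = −10

Let a tangent through (0, 5) have slope m. Its distance from (0, 0) must equal 2√5:
(0m − (−5))² = 20(m² + 1)
4m² − 1 = 0, so m = −1/2 or m = 1/2.
With m = −1/2: x + 2y = 10. With m = 1/2: x − 2y = −10.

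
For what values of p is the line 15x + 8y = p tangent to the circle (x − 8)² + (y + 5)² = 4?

The line touches the circle iff its distance from (8, −5) is 2:
|15·8 + 8·(−5) − p| / √289 = 2
|p − (80)| = 2·17, so p = 114 or p = 46.

p = 46 or p = 114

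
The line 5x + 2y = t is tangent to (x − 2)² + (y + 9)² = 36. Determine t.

The line touches the circle iff its distance from (2, −9) is 6:
|5·2 + 2·(−9) − t| / √29 = 6
|t − (−8)| = 6√29.

t = −8 ± 6√29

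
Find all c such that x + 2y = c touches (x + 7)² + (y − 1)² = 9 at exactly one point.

Tangency holds when the distance from the centre (−7, 1) to the line equals the radius 3:
|1·(−7) + 2·1 − c| / √5 = 3
|c − (−5)| = 3√5.

c = −5 ± 3√5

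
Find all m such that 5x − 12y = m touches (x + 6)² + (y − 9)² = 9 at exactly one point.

m = −177 or m = −99

The line touches the circle iff its distance from (−6, 9) is 3:
|5·(−6) − 12·9 − m| / √169 = 3
|m − (−138)| = 3·13, so m = −99 or m = −177.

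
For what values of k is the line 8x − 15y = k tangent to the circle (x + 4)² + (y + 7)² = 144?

k = −131 or k = 277

The line touches the circle iff its distance from (−4, −7) is 12:
|8·(−4) − 15·(−7) − k| / √289 = 12
|k − (73)| = 12·17, so k = 277 or k = −131.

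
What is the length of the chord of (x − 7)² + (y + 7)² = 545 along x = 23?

34

The line gives x = 23. Substituting into the circle:
y² + 14y − 240 = 0
y = 10 or y = −24, giving (23, 10) and (23, −24).
|(23, 10) − (23, −24)| = √((0)² + (34)²) = 34.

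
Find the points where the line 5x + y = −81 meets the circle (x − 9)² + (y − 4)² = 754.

(−18, 9) and (−14, −11)

Substitute y = −5x − 81:
26x² + 832x + 6552 = 0  ⟹  x² + 32x + 252 = 0
x = −14 or x = −18, giving (−14, −11) and (−18, 9).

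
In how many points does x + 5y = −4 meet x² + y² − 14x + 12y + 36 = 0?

Centre (7, −6), r² = 49. Distance² from centre to line = (−19)²/26 = 361/26.
Since d² < r², the line cuts the circle twice.

2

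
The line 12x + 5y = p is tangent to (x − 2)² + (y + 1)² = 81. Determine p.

p = −98 or p = 136

For a tangent, require d(centre, line) = r = 9.
|12·2 + 5·(−1) − p| / √169 = 9
|p − (19)| = 9·13, so p = 136 or p = −98.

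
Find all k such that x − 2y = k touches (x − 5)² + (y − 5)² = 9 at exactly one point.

k = −5 ± 3√5

Tangency holds when the distance from the centre (5, 5) to the line equals the radius 3:
|1·5 − 2·5 − k| / √5 = 3
|k − (−5)| = 3√5.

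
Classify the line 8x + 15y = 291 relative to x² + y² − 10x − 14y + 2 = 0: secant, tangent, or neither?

neither

Substituting the line into the circle gives 289x² − 5226x + 24021 = 0.
Δ = 27311076 − 27768276 = −457200.
No real roots: the line does not meet the circle.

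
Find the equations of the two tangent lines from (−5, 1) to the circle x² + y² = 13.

3x + 2y = −13 and 2x − 3y = −13

Let a tangent through (−5, 1) have slope m. Its distance from (0, 0) must equal √13:
(5m − (−1))² = 13(m² + 1)
6m² + 5m − 6 = 0, so m = −3/2 or m = 2/3.
With m = −3/2: 3x + 2y = −13. With m = 2/3: 2x − 3y = −13.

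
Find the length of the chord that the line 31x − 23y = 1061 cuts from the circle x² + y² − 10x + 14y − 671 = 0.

√1490

Substitute y = (−1061 + 31x)/23:
1490x² − 61090x + 429120 = 0  ⟹  x² − 41x + 288 = 0
x = 32 or x = 9, giving (32, −3) and (9, −34).
Chord length = distance between (32, −3) and (9, −34) = √1490 = √1490.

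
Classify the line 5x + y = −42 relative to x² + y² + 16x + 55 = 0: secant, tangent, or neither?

Substituting the line into the circle gives 26x² + 436x + 1819 = 0.
Δ = 190096 − 189176 = 920.
Two real roots: the line is a secant.

secant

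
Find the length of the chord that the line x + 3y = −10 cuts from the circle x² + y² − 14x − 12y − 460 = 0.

13√10

The distance from (7, 6) to the line is 35/√10, and r² = 545.
Chord = 2√(r² − d²) = 2·√(845/2) = 13√10.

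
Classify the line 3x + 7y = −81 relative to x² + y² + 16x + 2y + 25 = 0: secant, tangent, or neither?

Substituting the line into the circle gives 58x² + 1228x + 6652 = 0.
Discriminant = (1228)² − 4·58·(6652) = −35280 < 0.
No real roots: the line does not meet the circle.

neither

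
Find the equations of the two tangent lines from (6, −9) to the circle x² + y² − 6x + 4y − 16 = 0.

A line y − (−9) = m(x − (6)) is tangent when its distance from (3, −2) is √29:
[m·(−3) − (7)]² = 29(m² + 1)
10m² − 21m − 10 = 0, so m = 5/2 or m = −2/5.
With m = 5/2: 5x − 2y = 48. With m = −2/5: 2x + 5y = −33.

5x − 2y = 48 and 2x + 5y = −33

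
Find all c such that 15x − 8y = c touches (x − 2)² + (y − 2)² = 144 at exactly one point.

c = −190 or c = 218

Tangency holds when the distance from the centre (2, 2) to the line equals the radius 12:
|15·2 − 8·2 − c| / √289 = 12
|c − (14)| = 12·17, so c = 218 or c = −190.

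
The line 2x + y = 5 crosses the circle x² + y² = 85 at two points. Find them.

Express y = −2x + 5 and substitute into the circle:
5x² − 20x − 60 = 0  ⟹  x² − 4x − 12 = 0
x = 6 or x = −2, giving (6, −7) and (−2, 9).

(−2, 9) and (6, −7)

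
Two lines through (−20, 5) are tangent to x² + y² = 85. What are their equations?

6x + 7y = −85 and 2x − 9y = −85

A line y − (5) = m(x − (−20)) is tangent when its distance from (0, 0) is √85:
[m·(20) − (−5)]² = 85(m² + 1)
63m² + 40m − 12 = 0, so m = −6/7 or m = 2/9.
With m = −6/7: 6x + 7y = −85. With m = 2/9: 2x − 9y = −85.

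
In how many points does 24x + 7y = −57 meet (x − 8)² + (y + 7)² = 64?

1

d² = (24·8 + 7·(−7) − (−57))²/625 = 64; r² = 64.
Since d² = r², the line is tangent.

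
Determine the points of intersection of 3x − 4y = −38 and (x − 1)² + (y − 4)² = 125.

(−10, 2) and (6, 14)

From the line, y = (38 + 3x)/4. Substituting:
25x² + 100x − 1500 = 0  ⟹  x² + 4x − 60 = 0
x = 6 or x = −10, giving (6, 14) and (−10, 2).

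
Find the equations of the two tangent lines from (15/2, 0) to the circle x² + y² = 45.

Write the tangent as mx − y + (0 − m·(15/2)) = 0 and set its distance from the centre to 3√5:
[m·(−15/2) − (0)]² = 45(m² + 1)
m² − 4 = 0, so m = 2 or m = −2.
Through (15/2, 0) these give 2x − y = 15 and 2x + y = 15.

2x − y = 15 and 2x + y = 15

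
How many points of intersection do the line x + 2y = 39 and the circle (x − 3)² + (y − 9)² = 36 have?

Substituting the line into the circle gives 5x² − 66x + 333 = 0.
Δ = 4356 − 6660 = −2304.
No real roots: the line does not meet the circle.

0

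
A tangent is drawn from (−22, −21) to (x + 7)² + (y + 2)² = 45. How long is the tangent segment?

√541

With centre O = (−7, −2), |OP|² = 586 and r² = 45.
Power of the point: PT² = |PO|² − r² = 541, so PT = √541.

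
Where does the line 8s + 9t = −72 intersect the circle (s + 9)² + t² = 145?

(−18, 8) and (0, −8)

From the line, t = (−72 − 8s)/9. Substituting:
145s² + 2610s = 0  ⟹  s² + 18s = 0
s = 0 or s = −18, giving (0, −8) and (−18, 8).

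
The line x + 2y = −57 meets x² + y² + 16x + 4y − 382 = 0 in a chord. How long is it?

The distance from (−8, −2) to the line is 45/√5, and r² = 450.
Half the chord is √(r² − d²) = √(45), so the full chord is 6√5.

6√5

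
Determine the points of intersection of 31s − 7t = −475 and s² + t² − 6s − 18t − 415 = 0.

(−16, −3) and (−9, 28)

Substitute t = (475 + 31s)/7:
1010s² + 25250s + 145440 = 0  ⟹  s² + 25s + 144 = 0
s = −9 or s = −16, giving (−9, 28) and (−16, −3).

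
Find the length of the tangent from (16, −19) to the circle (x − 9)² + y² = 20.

√390

Centre (9, 0), r² = 20. |PO|² = (7)² + (−19)² = 410.
By the tangent–radius right angle, tangent length = √(|PO|² − r²) = √390.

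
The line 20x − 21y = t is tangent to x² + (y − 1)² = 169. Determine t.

t = −398 or t = 356

For a tangent, require d(centre, line) = r = 13.
|20·0 − 21·1 − t| / √841 = 13
|t − (−21)| = 13·29, so t = 356 or t = −398.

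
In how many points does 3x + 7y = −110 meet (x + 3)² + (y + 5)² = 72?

d² = (3·(−3) + 7·(−5) − (−110))²/58 = 2178/29; r² = 72.
Since d² > r², the line lies outside the circle.

0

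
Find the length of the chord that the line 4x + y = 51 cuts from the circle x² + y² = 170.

Substitute y = −4x + 51:
17x² − 408x + 2431 = 0  ⟹  x² − 24x + 143 = 0
x = 13 or x = 11, giving (13, −1) and (11, 7).
Chord length = distance between (13, −1) and (11, 7) = √68 = 2√17.

2√17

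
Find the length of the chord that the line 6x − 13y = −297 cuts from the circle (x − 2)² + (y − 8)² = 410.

2√205

Express y = (297 + 6x)/13 and substitute into the circle:
205x² + 1640x − 31365 = 0  ⟹  x² + 8x − 153 = 0
x = 9 or x = −17, giving (9, 27) and (−17, 15).
|(9, 27) − (−17, 15)| = √((26)² + (12)²) = 2√205.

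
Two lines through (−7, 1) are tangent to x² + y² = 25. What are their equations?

Let a tangent through (−7, 1) have slope m. Its distance from (0, 0) must equal 5:
(7m − (−1))² = 25(m² + 1)
12m² + 7m − 12 = 0, so m = −4/3 or m = 3/4.
Through (−7, 1) these give 4x + 3y = −25 and 3x − 4y = −25.

4x + 3y = −25 and 3x − 4y = −25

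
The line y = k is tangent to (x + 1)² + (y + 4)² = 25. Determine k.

The line touches the circle iff its distance from (−1, −4) is 5:
|0·(−1) + 1·(−4) − k| / √1 = 5
|k − (−4)| = 5, so k = 1 or k = −9.

k = −9 or k = 1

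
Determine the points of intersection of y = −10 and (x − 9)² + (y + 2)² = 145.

Express y = −10 and substitute into the circle:
x² − 18x = 0
x = 18 or x = 0, giving (18, −10) and (0, −10).

(0, −10) and (18, −10)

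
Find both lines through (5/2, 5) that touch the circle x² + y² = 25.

Let a tangent through (5/2, 5) have slope m. Its distance from (0, 0) must equal 5:
[m·(−5/2) − (−5)]² = 25(m² + 1)
3m² + 4m = 0, so m = −4/3 or m = 0.
With m = −4/3: 4x + 3y = 25. With m = 0: y = 5.

4x + 3y = 25 and y = 5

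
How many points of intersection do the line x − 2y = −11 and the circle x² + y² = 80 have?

Centre (0, 0), r² = 80. Distance² from centre to line = (11)²/5 = 121/5.
Since d² < r², the line cuts the circle twice.

2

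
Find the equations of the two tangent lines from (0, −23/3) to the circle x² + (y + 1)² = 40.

x − 3y = 23 and x + 3y = −23

A line y − (−23/3) = m(x − (0)) is tangent when its distance from (0, −1) is 2√10:
(0m − (20/3))² = 40(m² + 1)
9m² − 1 = 0, so m = 1/3 or m = −1/3.
With m = 1/3: x − 3y = 23. With m = −1/3: x + 3y = −23.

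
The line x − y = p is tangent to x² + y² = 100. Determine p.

p = ±10√2

Tangency holds when the distance from the centre (0, 0) to the line equals the radius 10:
|1·0 − 1·0 − p| / √2 = 10
|p| = 10√2.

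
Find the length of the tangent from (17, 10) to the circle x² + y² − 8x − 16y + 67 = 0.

4√10

Centre (4, 8), r² = 13. |PO|² = (13)² + (2)² = 173.
The tangent meets the radius at right angles, so tangent² = |PO|² − r² = 173 − 13 = 160.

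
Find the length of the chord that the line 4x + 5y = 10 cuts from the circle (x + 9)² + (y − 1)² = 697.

The distance from (−9, 1) to the line is 41/√41, and r² = 697.
Chord = 2√(r² − d²) = 2·√(656) = 8√41.

8√41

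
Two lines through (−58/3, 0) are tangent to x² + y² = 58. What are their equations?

A line y − (0) = m(x − (−58/3)) is tangent when its distance from (0, 0) is √58:
(58/3m − (0))² = 58(m² + 1)
49m² − 9 = 0, so m = −3/7 or m = 3/7.
With m = −3/7: 3x + 7y = −58. With m = 3/7: 3x − 7y = −58.

3x + 7y = −58 and 3x − 7y = −58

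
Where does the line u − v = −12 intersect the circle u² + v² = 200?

Substitute v = u + 12:
2u² + 24u − 56 = 0  ⟹  u² + 12u − 28 = 0
u = 2 or u = −14, giving (2, 14) and (−14, −2).

(−14, −2) and (2, 14)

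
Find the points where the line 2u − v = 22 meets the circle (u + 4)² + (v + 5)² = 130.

(5, −12) and (7, −8)

Express v = 2u − 22 and substitute into the circle:
5u² − 60u + 175 = 0  ⟹  u² − 12u + 35 = 0
u = 7 or u = 5, giving (7, −8) and (5, −12).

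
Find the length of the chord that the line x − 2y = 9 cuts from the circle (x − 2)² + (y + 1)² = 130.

10√5

The distance from (2, −1) to the line is 5/√5, and r² = 130.
Half the chord is √(r² − d²) = √(125), so the full chord is 10√5.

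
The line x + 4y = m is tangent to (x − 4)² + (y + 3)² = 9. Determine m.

m = −8 ± 3√17

For a tangent, require d(centre, line) = r = 3.
|1·4 + 4·(−3) − m| / √17 = 3
|m − (−8)| = 3√17.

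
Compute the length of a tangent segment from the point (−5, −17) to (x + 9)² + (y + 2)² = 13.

The centre is (−9, −2) and r = √13. The square of the distance from P to the centre is 16 + 225 = 241.
By the tangent–radius right angle, tangent length = √(|PO|² − r²) = √228 = 2√57.

2√57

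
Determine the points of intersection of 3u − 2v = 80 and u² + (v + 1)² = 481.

(16, −16) and (20, −10)

From the line, v = (−80 + 3u)/2. Substituting:
13u² − 468u + 4160 = 0  ⟹  u² − 36u + 320 = 0
u = 20 or u = 16, giving (20, −10) and (16, −16).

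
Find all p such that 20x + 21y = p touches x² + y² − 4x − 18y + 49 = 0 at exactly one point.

p = 55 or p = 403

Tangency holds when the distance from the centre (2, 9) to the line equals the radius 6:
|20·2 + 21·9 − p| / √841 = 6
|p − (229)| = 6·29, so p = 403 or p = 55.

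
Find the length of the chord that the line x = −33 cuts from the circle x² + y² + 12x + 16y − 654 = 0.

10

The line gives x = −33. Substituting into the circle:
y² + 16y + 39 = 0
y = −3 or y = −13, giving (−33, −3) and (−33, −13).
Chord length = distance between (−33, −3) and (−33, −13) = √100 = 10.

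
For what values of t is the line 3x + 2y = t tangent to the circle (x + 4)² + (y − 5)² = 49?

Tangency holds when the distance from the centre (−4, 5) to the line equals the radius 7:
|3·(−4) + 2·5 − t| / √13 = 7
|t − (−2)| = 7√13.

t = −2 ± 7√13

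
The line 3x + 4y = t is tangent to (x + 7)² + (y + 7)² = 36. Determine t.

For a tangent, require d(centre, line) = r = 6.
|3·(−7) + 4·(−7) − t| / √25 = 6
|t − (−49)| = 6·5, so t = −19 or t = −79.

t = −79 or t = −19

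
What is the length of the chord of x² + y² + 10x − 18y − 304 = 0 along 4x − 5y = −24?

6√41

The distance from (−5, 9) to the line is 41/√41, and r² = 410.
Half the chord is √(r² − d²) = √(369), so the full chord is 6√41.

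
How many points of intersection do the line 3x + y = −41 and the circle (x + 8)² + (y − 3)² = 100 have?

2

Centre (−8, 3), r² = 100. Distance² from centre to line = (20)²/10 = 40.
Since d² < r², the line cuts the circle twice.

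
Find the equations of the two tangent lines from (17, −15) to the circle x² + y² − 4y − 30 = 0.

Write the tangent as mx − y + (−15 − m·(17)) = 0 and set its distance from the centre to √34:
(−17m − (17))² = 34(m² + 1)
15m² + 34m + 15 = 0, so m = −3/5 or m = −5/3.
With m = −3/5: 3x + 5y = −24. With m = −5/3: 5x + 3y = 40.

3x + 5y = −24 and 5x + 3y = 40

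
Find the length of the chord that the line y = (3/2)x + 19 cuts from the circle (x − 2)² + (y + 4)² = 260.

4√13

Centre (2, −4), r² = 260. Perpendicular distance d from centre to line = |52| / √13 = 52/√13.
Chord = 2√(r² − d²) = 2·√(52) = 4√13.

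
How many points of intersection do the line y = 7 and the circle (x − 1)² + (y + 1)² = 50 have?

0

d² = (0·1 + 1·(−1) − (7))² = 64; r² = 50.
Since d² > r², the line lies outside the circle.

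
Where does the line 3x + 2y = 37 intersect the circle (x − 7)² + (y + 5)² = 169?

(7, 8) and (19, −10)

Substitute y = (37 − 3x)/2:
13x² − 338x + 1729 = 0  ⟹  x² − 26x + 133 = 0
x = 19 or x = 7, giving (19, −10) and (7, 8).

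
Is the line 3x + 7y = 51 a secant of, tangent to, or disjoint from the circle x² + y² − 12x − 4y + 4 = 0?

Centre (6, 2), r² = 36. Distance² from centre to line = (−19)²/58 = 361/58.
Since d² < r², the line cuts the circle twice.

secant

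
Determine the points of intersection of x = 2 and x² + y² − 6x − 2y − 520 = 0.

(2, −22) and (2, 24)

The line gives x = 2. Substituting into the circle:
y² − 2y − 528 = 0
y = 24 or y = −22, giving (2, 24) and (2, −22).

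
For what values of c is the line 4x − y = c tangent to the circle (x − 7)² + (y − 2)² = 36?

Tangency holds when the distance from the centre (7, 2) to the line equals the radius 6:
|4·7 − 1·2 − c| / √17 = 6
|c − (26)| = 6√17.

c = 26 ± 6√17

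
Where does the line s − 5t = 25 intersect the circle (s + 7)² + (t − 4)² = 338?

Express t = (−25 + s)/5 and substitute into the circle:
26s² + 260s − 5200 = 0  ⟹  s² + 10s − 200 = 0
s = 10 or s = −20, giving (10, −3) and (−20, −9).

(−20, −9) and (10, −3)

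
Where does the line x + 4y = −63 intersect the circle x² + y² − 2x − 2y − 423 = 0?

Substitute y = (−63 − x)/4:
17x² + 102x − 2295 = 0  ⟹  x² + 6x − 135 = 0
x = 9 or x = −15, giving (9, −18) and (−15, −12).

(−15, −12) and (9, −18)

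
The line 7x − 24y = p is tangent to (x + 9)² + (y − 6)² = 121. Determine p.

The line touches the circle iff its distance from (−9, 6) is 11:
|7·(−9) − 24·6 − p| / √625 = 11
|p − (−207)| = 11·25, so p = 68 or p = −482.

p = −482 or p = 68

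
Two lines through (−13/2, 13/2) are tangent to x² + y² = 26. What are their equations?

Write the tangent as mx − y + (13/2 − m·(−13/2)) = 0 and set its distance from the centre to √26:
[m·(13/2) − (−13/2)]² = 26(m² + 1)
5m² + 26m + 5 = 0, so m = −1/5 or m = −5.
Through (−13/2, 13/2) these give x + 5y = 26 and 5x + y = −26.

x + 5y = 26 and 5x + y = −26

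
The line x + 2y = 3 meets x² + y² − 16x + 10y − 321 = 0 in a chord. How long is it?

18√5

Centre (8, −5), r² = 410. Perpendicular distance d from centre to line = |−5| / √5 = 5/√5.
Half the chord is √(r² − d²) = √(405), so the full chord is 18√5.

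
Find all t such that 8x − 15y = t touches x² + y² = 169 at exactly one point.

The line touches the circle iff its distance from (0, 0) is 13:
|8·0 − 15·0 − t| / √289 = 13
|t| = 13·17, so t = 221 or t = −221.

t = −221 or t = 221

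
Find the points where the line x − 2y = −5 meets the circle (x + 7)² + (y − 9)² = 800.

(−27, −11) and (21, 13)

From the line, y = (5 + x)/2. Substituting:
5x² + 30x − 2835 = 0  ⟹  x² + 6x − 567 = 0
x = 21 or x = −27, giving (21, 13) and (−27, −11).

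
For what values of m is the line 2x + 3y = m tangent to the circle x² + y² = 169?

Tangency holds when the distance from the centre (0, 0) to the line equals the radius 13:
|2·0 + 3·0 − m| / √13 = 13
|m| = 13√13.

m = ±13√13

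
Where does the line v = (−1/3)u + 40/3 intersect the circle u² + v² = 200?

(−2, 14) and (10, 10)

From the line, v = (40 − u)/3. Substituting:
10u² − 80u − 200 = 0  ⟹  u² − 8u − 20 = 0
u = 10 or u = −2, giving (10, 10) and (−2, 14).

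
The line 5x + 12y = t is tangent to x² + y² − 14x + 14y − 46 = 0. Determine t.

t = −205 or t = 107

Tangency holds when the distance from the centre (7, −7) to the line equals the radius 12:
|5·7 + 12·(−7) − t| / √169 = 12
|t − (−49)| = 12·13, so t = 107 or t = −205.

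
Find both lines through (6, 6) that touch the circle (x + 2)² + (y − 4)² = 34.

5x − 3y = 12 and 3x + 5y = 48

Write the tangent as mx − y + (6 − m·(6)) = 0 and set its distance from the centre to √34:
(−8m − (−2))² = 34(m² + 1)
15m² − 16m − 15 = 0, so m = 5/3 or m = −3/5.
Through (6, 6) these give 5x − 3y = 12 and 3x + 5y = 48.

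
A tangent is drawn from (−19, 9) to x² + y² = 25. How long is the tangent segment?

With centre O = (0, 0), |OP|² = 442 and r² = 25.
The tangent meets the radius at right angles, so tangent² = |PO|² − r² = 442 − 25 = 417.

√417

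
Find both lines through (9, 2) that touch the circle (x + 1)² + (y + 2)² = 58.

Let a tangent through (9, 2) have slope m. Its distance from (−1, −2) must equal √58:
[m·(−10) − (−4)]² = 58(m² + 1)
21m² − 40m − 21 = 0, so m = −3/7 or m = 7/3.
Through (9, 2) these give 3x + 7y = 41 and 7x − 3y = 57.

3x + 7y = 41 and 7x − 3y = 57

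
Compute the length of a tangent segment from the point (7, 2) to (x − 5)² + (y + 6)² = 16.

2√13

Centre (5, −6), r² = 16. |PO|² = (2)² + (8)² = 68.
The tangent meets the radius at right angles, so tangent² = |PO|² − r² = 68 − 16 = 52.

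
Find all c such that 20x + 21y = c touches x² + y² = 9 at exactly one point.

c = −87 or c = 87

Tangency holds when the distance from the centre (0, 0) to the line equals the radius 3:
|20·0 + 21·0 − c| / √841 = 3
|c| = 3·29, so c = 87 or c = −87.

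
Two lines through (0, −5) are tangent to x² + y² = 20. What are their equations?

A line y − (−5) = m(x − (0)) is tangent when its distance from (0, 0) is 2√5:
(0m − (5))² = 20(m² + 1)
4m² − 1 = 0, so m = −1/2 or m = 1/2.
Through (0, −5) these give x + 2y = −10 and x − 2y = 10.

x + 2y = −10 and x − 2y = 10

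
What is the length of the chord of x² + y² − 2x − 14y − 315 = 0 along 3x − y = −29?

From the line, y = 3x + 29. Substituting:
10x² + 130x + 120 = 0  ⟹  x² + 13x + 12 = 0
x = −1 or x = −12, giving (−1, 26) and (−12, −7).
Chord length = distance between (−1, 26) and (−12, −7) = √1210 = 11√10.

11√10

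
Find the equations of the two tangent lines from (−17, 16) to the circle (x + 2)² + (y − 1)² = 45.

x + 2y = 15 and 2x + y = −18

A line y − (16) = m(x − (−17)) is tangent when its distance from (−2, 1) is 3√5:
(15m − (−15))² = 45(m² + 1)
2m² + 5m + 2 = 0, so m = −1/2 or m = −2.
Through (−17, 16) these give x + 2y = 15 and 2x + y = −18.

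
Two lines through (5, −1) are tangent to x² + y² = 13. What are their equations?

A line y − (−1) = m(x − (5)) is tangent when its distance from (0, 0) is √13:
[m·(−5) − (1)]² = 13(m² + 1)
6m² + 5m − 6 = 0, so m = −3/2 or m = 2/3.
Through (5, −1) these give 3x + 2y = 13 and 2x − 3y = 13.

3x + 2y = 13 and 2x − 3y = 13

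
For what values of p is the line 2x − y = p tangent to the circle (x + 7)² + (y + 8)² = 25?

The line touches the circle iff its distance from (−7, −8) is 5:
|2·(−7) − 1·(−8) − p| / √5 = 5
|p − (−6)| = 5√5.

p = −6 ± 5√5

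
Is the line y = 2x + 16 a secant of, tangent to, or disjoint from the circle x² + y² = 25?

disjoint

d² = (2·0 − 1·0 − (−16))²/5 = 256/5; r² = 25.
Since d² > r², the line lies outside the circle.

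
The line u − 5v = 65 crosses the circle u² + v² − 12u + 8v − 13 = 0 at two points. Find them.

(5, −12) and (10, −11)

Substitute v = (−65 + u)/5:
26u² − 390u + 1300 = 0  ⟹  u² − 15u + 50 = 0
u = 10 or u = 5, giving (10, −11) and (5, −12).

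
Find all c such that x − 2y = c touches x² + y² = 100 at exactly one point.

c = ±10√5

The line touches the circle iff its distance from (0, 0) is 10:
|1·0 − 2·0 − c| / √5 = 10
|c| = 10√5.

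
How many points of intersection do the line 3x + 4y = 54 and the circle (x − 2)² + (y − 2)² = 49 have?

d² = (3·2 + 4·2 − (54))²/25 = 64; r² = 49.
Since d² > r², the line lies outside the circle.

0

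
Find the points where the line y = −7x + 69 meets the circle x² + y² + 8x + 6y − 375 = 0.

(8, 13) and (12, −15)

From the line, y = −7x + 69. Substituting:
50x² − 1000x + 4800 = 0  ⟹  x² − 20x + 96 = 0
x = 12 or x = 8, giving (12, −15) and (8, 13).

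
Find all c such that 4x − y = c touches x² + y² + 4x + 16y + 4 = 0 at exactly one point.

c = ±8√17

Tangency holds when the distance from the centre (−2, −8) to the line equals the radius 8:
|4·(−2) − 1·(−8) − c| / √17 = 8
|c| = 8√17.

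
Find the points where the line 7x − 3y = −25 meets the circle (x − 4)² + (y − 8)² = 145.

Express y = (25 + 7x)/3 and substitute into the circle:
58x² − 58x − 1160 = 0  ⟹  x² − x − 20 = 0
x = 5 or x = −4, giving (5, 20) and (−4, −1).

(−4, −1) and (5, 20)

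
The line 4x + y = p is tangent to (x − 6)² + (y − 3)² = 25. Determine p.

p = 27 ± 5√17

For a tangent, require d(centre, line) = r = 5.
|4·6 + 1·3 − p| / √17 = 5
|p − (27)| = 5√17.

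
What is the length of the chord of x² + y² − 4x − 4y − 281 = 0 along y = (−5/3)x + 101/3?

Express y = (101 − 5x)/3 and substitute into the circle:
34x² − 986x + 6460 = 0  ⟹  x² − 29x + 190 = 0
x = 19 or x = 10, giving (19, 2) and (10, 17).
Chord length = distance between (19, 2) and (10, 17) = √306 = 3√34.

3√34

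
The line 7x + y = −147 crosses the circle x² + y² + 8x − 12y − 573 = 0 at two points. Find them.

(−24, 21) and (−19, −14)

From the line, y = −7x − 147. Substituting:
50x² + 2150x + 22800 = 0  ⟹  x² + 43x + 456 = 0
x = −19 or x = −24, giving (−19, −14) and (−24, 21).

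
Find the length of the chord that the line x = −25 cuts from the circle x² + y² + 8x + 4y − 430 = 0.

The distance from (−4, −2) to the line is 21, and r² = 450.
Half the chord is √(r² − d²) = √(9), so the full chord is 6.

6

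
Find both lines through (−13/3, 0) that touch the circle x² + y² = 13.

Write the tangent as mx − y + (0 − m·(−13/3)) = 0 and set its distance from the centre to √13:
(13/3m − (0))² = 13(m² + 1)
4m² − 9 = 0, so m = 3/2 or m = −3/2.
With m = 3/2: 3x − 2y = −13. With m = −3/2: 3x + 2y = −13.

3x − 2y = −13 and 3x + 2y = −13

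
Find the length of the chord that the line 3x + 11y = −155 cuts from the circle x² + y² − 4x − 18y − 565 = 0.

2√130

Express y = (−155 − 3x)/11 and substitute into the circle:
130x² + 1040x − 13650 = 0  ⟹  x² + 8x − 105 = 0
x = 7 or x = −15, giving (7, −16) and (−15, −10).
Chord length = distance between (7, −16) and (−15, −10) = √520 = 2√130.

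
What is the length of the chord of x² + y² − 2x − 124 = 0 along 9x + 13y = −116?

Centre (1, 0), r² = 125. Perpendicular distance d from centre to line = |125| / √250 = 125/√250.
Chord = 2√(r² − d²) = 2·√(125/2) = 5√10.

5√10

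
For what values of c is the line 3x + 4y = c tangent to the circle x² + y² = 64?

c = −40 or c = 40

Tangency holds when the distance from the centre (0, 0) to the line equals the radius 8:
|3·0 + 4·0 − c| / √25 = 8
|c| = 8·5, so c = 40 or c = −40.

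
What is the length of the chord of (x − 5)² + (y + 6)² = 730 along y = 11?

42

Centre (5, −6), r² = 730. Perpendicular distance d from centre to line = |−17| / √1 = 17.
Half the chord is √(r² − d²) = √(441), so the full chord is 42.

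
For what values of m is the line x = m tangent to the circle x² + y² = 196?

For a tangent, require d(centre, line) = r = 14.
|1·0 + 0·0 − m| / √1 = 14
|m| = 14, so m = 14 or m = −14.

m = −14 or m = 14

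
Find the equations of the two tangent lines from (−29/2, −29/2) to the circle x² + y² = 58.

3x − 7y = 58 and 7x − 3y = −58

Let a tangent through (−29/2, −29/2) have slope m. Its distance from (0, 0) must equal √58:
(29/2m − (29/2))² = 58(m² + 1)
21m² − 58m + 21 = 0, so m = 3/7 or m = 7/3.
With m = 3/7: 3x − 7y = 58. With m = 7/3: 7x − 3y = −58.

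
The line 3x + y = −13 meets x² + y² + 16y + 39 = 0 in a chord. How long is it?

3√10

Centre (0, −8), r² = 25. Perpendicular distance d from centre to line = |5| / √10 = 5/√10.
Chord = 2√(r² − d²) = 2·√(45/2) = 3√10.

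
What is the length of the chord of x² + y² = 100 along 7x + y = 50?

From the line, y = −7x + 50. Substituting:
50x² − 700x + 2400 = 0  ⟹  x² − 14x + 48 = 0
x = 8 or x = 6, giving (8, −6) and (6, 8).
|(8, −6) − (6, 8)| = √((2)² + (−14)²) = 10√2.

10√2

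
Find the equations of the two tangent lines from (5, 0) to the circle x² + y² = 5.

x − 2y = 5 and x + 2y = 5

Let a tangent through (5, 0) have slope m. Its distance from (0, 0) must equal √5:
[m·(−5) − (0)]² = 5(m² + 1)
4m² − 1 = 0, so m = 1/2 or m = −1/2.
Through (5, 0) these give x − 2y = 5 and x + 2y = 5.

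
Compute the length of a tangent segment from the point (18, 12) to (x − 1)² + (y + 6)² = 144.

The centre is (1, −6) and r = 12. The square of the distance from P to the centre is 289 + 324 = 613.
Power of the point: PT² = |PO|² − r² = 469, so PT = √469.

√469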